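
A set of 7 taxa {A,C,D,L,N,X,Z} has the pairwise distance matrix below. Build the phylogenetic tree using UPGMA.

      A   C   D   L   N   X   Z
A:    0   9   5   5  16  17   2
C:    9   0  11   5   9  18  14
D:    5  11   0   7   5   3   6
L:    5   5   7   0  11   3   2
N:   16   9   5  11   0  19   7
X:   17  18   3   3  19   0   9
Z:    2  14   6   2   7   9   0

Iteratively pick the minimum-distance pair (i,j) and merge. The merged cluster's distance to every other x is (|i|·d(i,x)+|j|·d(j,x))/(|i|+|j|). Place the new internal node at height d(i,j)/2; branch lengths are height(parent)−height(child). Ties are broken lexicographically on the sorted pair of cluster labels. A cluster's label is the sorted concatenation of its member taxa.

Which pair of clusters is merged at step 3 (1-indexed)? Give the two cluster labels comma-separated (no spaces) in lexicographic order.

1. join A+Z (d=2) ⇒ AZ; edges |A|=1, |Z|=1
  updated: d(AZ,C)=23/2, d(AZ,D)=11/2, d(AZ,L)=7/2, d(AZ,N)=23/2, d(AZ,X)=13
2. join D+X (d=3) ⇒ DX; edges |D|=3/2, |X|=3/2
  updated: d(AZ,DX)=37/4, d(C,DX)=29/2, d(DX,L)=5, d(DX,N)=12
3. join AZ+L (d=7/2) ⇒ ALZ; edges |AZ|=3/4, |L|=7/4
  updated: d(ALZ,C)=28/3, d(ALZ,DX)=47/6, d(ALZ,N)=34/3
4. join ALZ+DX (d=47/6) ⇒ ADLXZ; edges |ALZ|=13/6, |DX|=29/12
  updated: d(ADLXZ,C)=57/5, d(ADLXZ,N)=58/5
5. join C+N (d=9) ⇒ CN; edges |C|=9/2, |N|=9/2
  updated: d(ADLXZ,CN)=23/2
6. join ADLXZ+CN (d=23/2) ⇒ ACDLNXZ; edges |ADLXZ|=11/6, |CN|=5/4
final tree: ((((A:1,Z:1):3/4,L:7/4):13/6,(D:3/2,X:3/2):29/12):11/6,(C:9/2,N:9/2):5/4)
total length: 145/6

AZ,L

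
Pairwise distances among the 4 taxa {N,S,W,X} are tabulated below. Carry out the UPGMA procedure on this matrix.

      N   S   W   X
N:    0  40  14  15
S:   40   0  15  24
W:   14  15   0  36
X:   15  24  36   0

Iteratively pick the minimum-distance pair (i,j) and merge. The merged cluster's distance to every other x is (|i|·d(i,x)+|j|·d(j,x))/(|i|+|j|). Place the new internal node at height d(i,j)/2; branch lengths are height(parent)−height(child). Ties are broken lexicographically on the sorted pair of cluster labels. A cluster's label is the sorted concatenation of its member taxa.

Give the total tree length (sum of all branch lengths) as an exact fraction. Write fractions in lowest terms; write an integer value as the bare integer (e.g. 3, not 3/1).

iteration 1: select N,W (d=14); attach at lengths (7, 7); label the merged cluster NW
  updated: d(NW,S)=55/2, d(NW,X)=51/2
iteration 2: select S,X (d=24); attach at lengths (12, 12); label the merged cluster SX
  updated: d(NW,SX)=53/2
iteration 3: select NW,SX (d=53/2); attach at lengths (25/4, 5/4); label the merged cluster NSWX
final tree: ((N:7,W:7):25/4,(S:12,X:12):5/4)
total length: 91/2

91/2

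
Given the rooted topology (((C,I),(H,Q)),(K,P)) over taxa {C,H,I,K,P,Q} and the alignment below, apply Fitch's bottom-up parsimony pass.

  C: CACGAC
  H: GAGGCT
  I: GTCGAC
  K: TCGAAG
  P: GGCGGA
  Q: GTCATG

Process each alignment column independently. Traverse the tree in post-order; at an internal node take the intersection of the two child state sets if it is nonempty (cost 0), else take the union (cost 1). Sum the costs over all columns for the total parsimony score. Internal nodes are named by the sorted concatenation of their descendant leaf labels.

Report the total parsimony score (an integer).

16

CI@0: {C} ∪ {G} = {C,G} (union, +1)
HQ@0: {G} ∩ {G} = {G} (intersection, +0)
CHIQ@0: {C,G} ∩ {G} = {G} (intersection, +0)
KP@0: {T} ∪ {G} = {G,T} (union, +1)
CHIKPQ@0: {G} ∩ {G,T} = {G} (intersection, +0)
CI@1: {A} ∪ {T} = {A,T} (union, +1)
HQ@1: {A} ∪ {T} = {A,T} (union, +1)
CHIQ@1: {A,T} ∩ {A,T} = {A,T} (intersection, +0)
KP@1: {C} ∪ {G} = {C,G} (union, +1)
CHIKPQ@1: {A,T} ∪ {C,G} = {A,C,G,T} (union, +1)
CI@2: {C} ∩ {C} = {C} (intersection, +0)
HQ@2: {G} ∪ {C} = {C,G} (union, +1)
CHIQ@2: {C} ∩ {C,G} = {C} (intersection, +0)
KP@2: {G} ∪ {C} = {C,G} (union, +1)
CHIKPQ@2: {C} ∩ {C,G} = {C} (intersection, +0)
CI@3: {G} ∩ {G} = {G} (intersection, +0)
HQ@3: {G} ∪ {A} = {A,G} (union, +1)
CHIQ@3: {G} ∩ {A,G} = {G} (intersection, +0)
KP@3: {A} ∪ {G} = {A,G} (union, +1)
CHIKPQ@3: {G} ∩ {A,G} = {G} (intersection, +0)
CI@4: {A} ∩ {A} = {A} (intersection, +0)
HQ@4: {C} ∪ {T} = {C,T} (union, +1)
CHIQ@4: {A} ∪ {C,T} = {A,C,T} (union, +1)
KP@4: {A} ∪ {G} = {A,G} (union, +1)
CHIKPQ@4: {A,C,T} ∩ {A,G} = {A} (intersection, +0)
CI@5: {C} ∩ {C} = {C} (intersection, +0)
HQ@5: {T} ∪ {G} = {G,T} (union, +1)
CHIQ@5: {C} ∪ {G,T} = {C,G,T} (union, +1)
KP@5: {G} ∪ {A} = {A,G} (union, +1)
CHIKPQ@5: {C,G,T} ∩ {A,G} = {G} (intersection, +0)
per-site changes: [2, 4, 2, 2, 3, 3]; total = 16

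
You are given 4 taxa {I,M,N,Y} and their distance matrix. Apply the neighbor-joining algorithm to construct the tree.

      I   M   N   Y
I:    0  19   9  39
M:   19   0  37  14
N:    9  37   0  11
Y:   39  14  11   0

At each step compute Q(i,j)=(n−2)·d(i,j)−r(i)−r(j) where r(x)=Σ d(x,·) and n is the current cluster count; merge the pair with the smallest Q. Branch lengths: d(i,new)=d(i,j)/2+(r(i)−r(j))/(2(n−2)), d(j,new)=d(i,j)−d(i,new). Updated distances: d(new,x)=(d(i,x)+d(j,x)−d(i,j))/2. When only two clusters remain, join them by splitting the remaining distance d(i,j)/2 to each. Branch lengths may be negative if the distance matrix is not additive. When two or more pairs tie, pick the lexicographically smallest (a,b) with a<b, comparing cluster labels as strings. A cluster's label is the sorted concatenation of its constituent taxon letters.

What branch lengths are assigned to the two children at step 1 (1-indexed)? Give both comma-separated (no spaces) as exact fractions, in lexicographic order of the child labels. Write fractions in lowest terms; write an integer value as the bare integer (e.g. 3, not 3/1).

7,2

1. join I+N (d=9, Q=-106) ⇒ IN; edges |I|=7, |N|=2
  updated: d(IN,M)=47/2, d(IN,Y)=41/2
2. join IN+M (d=47/2, Q=-58) ⇒ IMN; edges |IN|=15, |M|=17/2
  updated: d(IMN,Y)=11/2
3. join IMN+Y (d=11/2) ⇒ IMNY; edges |IMN|=11/4, |Y|=11/4
final tree: (((I:7,N:2):15,M:17/2):11/4,Y:11/4)
total length: 38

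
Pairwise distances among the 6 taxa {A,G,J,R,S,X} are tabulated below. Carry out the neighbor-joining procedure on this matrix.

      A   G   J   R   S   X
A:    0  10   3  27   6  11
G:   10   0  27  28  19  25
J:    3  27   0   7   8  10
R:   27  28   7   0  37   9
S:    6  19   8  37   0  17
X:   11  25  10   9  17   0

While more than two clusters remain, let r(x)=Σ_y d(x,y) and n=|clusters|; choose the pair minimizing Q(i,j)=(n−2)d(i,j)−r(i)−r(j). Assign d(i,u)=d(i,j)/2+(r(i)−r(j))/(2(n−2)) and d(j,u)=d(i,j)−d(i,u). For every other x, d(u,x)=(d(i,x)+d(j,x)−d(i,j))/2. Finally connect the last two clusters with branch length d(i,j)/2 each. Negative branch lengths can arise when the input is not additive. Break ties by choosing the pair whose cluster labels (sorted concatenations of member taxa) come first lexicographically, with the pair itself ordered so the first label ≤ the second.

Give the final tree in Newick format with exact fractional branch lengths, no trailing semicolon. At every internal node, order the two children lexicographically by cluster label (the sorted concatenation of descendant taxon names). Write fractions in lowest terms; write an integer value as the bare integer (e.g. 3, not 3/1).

1. join R+X (d=9, Q=-144) ⇒ RX; edges |R|=9, |X|=0
  updated: d(A,RX)=29/2, d(G,RX)=22, d(J,RX)=4, d(RX,S)=45/2
2. join J+RX (d=4, Q=-93) ⇒ JRX; edges |J|=-3/2, |RX|=11/2
  updated: d(A,JRX)=27/4, d(G,JRX)=45/2, d(JRX,S)=53/4
3. join A+G (d=10, Q=-217/4) ⇒ AG; edges |A|=-35/16, |G|=195/16
  updated: d(AG,JRX)=77/8, d(AG,S)=15/2
4. join AG+JRX (d=77/8, Q=-243/8) ⇒ AGJRX; edges |AG|=31/16, |JRX|=123/16
  updated: d(AGJRX,S)=89/16
5. join AGJRX+S (d=89/16) ⇒ AGJRSX; edges |AGJRX|=89/32, |S|=89/32
final tree: (((A:-35/16,G:195/16):31/16,(J:-3/2,(R:9,X:0):11/2):123/16):89/32,S:89/32)
total length: 611/16

(((A:-35/16,G:195/16):31/16,(J:-3/2,(R:9,X:0):11/2):123/16):89/32,S:89/32)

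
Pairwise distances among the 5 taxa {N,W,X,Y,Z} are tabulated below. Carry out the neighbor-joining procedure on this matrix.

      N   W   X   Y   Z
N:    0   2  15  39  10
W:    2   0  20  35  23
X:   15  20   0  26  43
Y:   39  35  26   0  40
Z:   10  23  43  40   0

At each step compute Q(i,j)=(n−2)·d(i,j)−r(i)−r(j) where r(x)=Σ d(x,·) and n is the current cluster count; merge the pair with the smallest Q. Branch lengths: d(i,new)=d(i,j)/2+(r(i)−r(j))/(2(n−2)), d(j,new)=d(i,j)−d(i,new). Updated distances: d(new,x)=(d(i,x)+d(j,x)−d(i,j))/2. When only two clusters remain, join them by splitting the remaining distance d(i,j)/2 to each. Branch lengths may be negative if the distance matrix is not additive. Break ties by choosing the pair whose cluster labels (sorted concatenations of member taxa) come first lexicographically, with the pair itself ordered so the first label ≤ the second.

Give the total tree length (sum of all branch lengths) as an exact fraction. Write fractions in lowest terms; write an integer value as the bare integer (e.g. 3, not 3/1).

1. join X+Y (d=26, Q=-166) ⇒ XY; edges |X|=7, |Y|=19
  updated: d(N,XY)=14, d(W,XY)=29/2, d(XY,Z)=57/2
2. join N+Z (d=10, Q=-135/2) ⇒ NZ; edges |N|=-31/8, |Z|=111/8
  updated: d(NZ,W)=15/2, d(NZ,XY)=65/4
3. join NZ+W (d=15/2, Q=-153/4) ⇒ NWZ; edges |NZ|=37/8, |W|=23/8
  updated: d(NWZ,XY)=93/8
4. join NWZ+XY (d=93/8) ⇒ NWXYZ; edges |NWZ|=93/16, |XY|=93/16
final tree: (((N:-31/8,Z:111/8):37/8,W:23/8):93/16,(X:7,Y:19):93/16)
total length: 441/8

441/8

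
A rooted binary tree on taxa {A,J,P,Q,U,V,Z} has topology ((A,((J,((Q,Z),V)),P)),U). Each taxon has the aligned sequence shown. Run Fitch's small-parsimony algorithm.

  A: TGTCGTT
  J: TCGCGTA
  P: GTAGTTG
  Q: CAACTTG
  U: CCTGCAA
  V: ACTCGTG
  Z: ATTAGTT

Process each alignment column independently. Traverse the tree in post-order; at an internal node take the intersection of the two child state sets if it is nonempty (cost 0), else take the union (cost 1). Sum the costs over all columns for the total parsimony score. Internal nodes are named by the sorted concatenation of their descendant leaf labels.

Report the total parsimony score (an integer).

22

QZ@0: {C} ∪ {A} = {A,C} (union, +1)
QVZ@0: {A,C} ∩ {A} = {A} (intersection, +0)
JQVZ@0: {T} ∪ {A} = {A,T} (union, +1)
JPQVZ@0: {A,T} ∪ {G} = {A,G,T} (union, +1)
AJPQVZ@0: {T} ∩ {A,G,T} = {T} (intersection, +0)
AJPQUVZ@0: {T} ∪ {C} = {C,T} (union, +1)
QZ@1: {A} ∪ {T} = {A,T} (union, +1)
QVZ@1: {A,T} ∪ {C} = {A,C,T} (union, +1)
JQVZ@1: {C} ∩ {A,C,T} = {C} (intersection, +0)
JPQVZ@1: {C} ∪ {T} = {C,T} (union, +1)
AJPQVZ@1: {G} ∪ {C,T} = {C,G,T} (union, +1)
AJPQUVZ@1: {C,G,T} ∩ {C} = {C} (intersection, +0)
QZ@2: {A} ∪ {T} = {A,T} (union, +1)
QVZ@2: {A,T} ∩ {T} = {T} (intersection, +0)
JQVZ@2: {G} ∪ {T} = {G,T} (union, +1)
JPQVZ@2: {G,T} ∪ {A} = {A,G,T} (union, +1)
AJPQVZ@2: {T} ∩ {A,G,T} = {T} (intersection, +0)
AJPQUVZ@2: {T} ∩ {T} = {T} (intersection, +0)
QZ@3: {C} ∪ {A} = {A,C} (union, +1)
QVZ@3: {A,C} ∩ {C} = {C} (intersection, +0)
JQVZ@3: {C} ∩ {C} = {C} (intersection, +0)
JPQVZ@3: {C} ∪ {G} = {C,G} (union, +1)
AJPQVZ@3: {C} ∩ {C,G} = {C} (intersection, +0)
AJPQUVZ@3: {C} ∪ {G} = {C,G} (union, +1)
QZ@4: {T} ∪ {G} = {G,T} (union, +1)
QVZ@4: {G,T} ∩ {G} = {G} (intersection, +0)
JQVZ@4: {G} ∩ {G} = {G} (intersection, +0)
JPQVZ@4: {G} ∪ {T} = {G,T} (union, +1)
AJPQVZ@4: {G} ∩ {G,T} = {G} (intersection, +0)
AJPQUVZ@4: {G} ∪ {C} = {C,G} (union, +1)
QZ@5: {T} ∩ {T} = {T} (intersection, +0)
QVZ@5: {T} ∩ {T} = {T} (intersection, +0)
JQVZ@5: {T} ∩ {T} = {T} (intersection, +0)
JPQVZ@5: {T} ∩ {T} = {T} (intersection, +0)
AJPQVZ@5: {T} ∩ {T} = {T} (intersection, +0)
AJPQUVZ@5: {T} ∪ {A} = {A,T} (union, +1)
QZ@6: {G} ∪ {T} = {G,T} (union, +1)
QVZ@6: {G,T} ∩ {G} = {G} (intersection, +0)
JQVZ@6: {A} ∪ {G} = {A,G} (union, +1)
JPQVZ@6: {A,G} ∩ {G} = {G} (intersection, +0)
AJPQVZ@6: {T} ∪ {G} = {G,T} (union, +1)
AJPQUVZ@6: {G,T} ∪ {A} = {A,G,T} (union, +1)
per-site changes: [4, 4, 3, 3, 3, 1, 4]; total = 22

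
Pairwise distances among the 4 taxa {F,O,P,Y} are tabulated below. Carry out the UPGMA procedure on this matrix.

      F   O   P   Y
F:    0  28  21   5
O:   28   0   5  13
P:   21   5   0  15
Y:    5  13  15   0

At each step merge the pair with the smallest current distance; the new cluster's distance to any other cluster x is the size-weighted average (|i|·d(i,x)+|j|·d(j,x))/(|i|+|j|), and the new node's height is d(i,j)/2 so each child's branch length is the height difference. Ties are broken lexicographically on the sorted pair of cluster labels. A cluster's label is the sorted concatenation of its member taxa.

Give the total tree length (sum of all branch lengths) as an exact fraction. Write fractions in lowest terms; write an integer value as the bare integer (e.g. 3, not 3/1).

97/4

1. join F+Y (d=5) ⇒ FY; edges |F|=5/2, |Y|=5/2
  updated: d(FY,O)=41/2, d(FY,P)=18
2. join O+P (d=5) ⇒ OP; edges |O|=5/2, |P|=5/2
  updated: d(FY,OP)=77/4
3. join FY+OP (d=77/4) ⇒ FOPY; edges |FY|=57/8, |OP|=57/8
final tree: ((F:5/2,Y:5/2):57/8,(O:5/2,P:5/2):57/8)
total length: 97/4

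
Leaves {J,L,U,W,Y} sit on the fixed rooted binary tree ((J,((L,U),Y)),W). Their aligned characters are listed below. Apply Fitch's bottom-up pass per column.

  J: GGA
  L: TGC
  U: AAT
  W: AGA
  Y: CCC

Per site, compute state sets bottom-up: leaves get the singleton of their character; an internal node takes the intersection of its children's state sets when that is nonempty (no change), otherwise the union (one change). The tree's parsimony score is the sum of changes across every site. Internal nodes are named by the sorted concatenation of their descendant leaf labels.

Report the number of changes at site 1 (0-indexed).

2

site 0, node LU: L={T} ∪ U={A} → {A,T} (+1)
site 0, node LUY: LU={A,T} ∪ Y={C} → {A,C,T} (+1)
site 0, node JLUY: J={G} ∪ LUY={A,C,T} → {A,C,G,T} (+1)
site 0, node JLUWY: JLUY={A,C,G,T} ∩ W={A} → {A} (+0)
site 1, node LU: L={G} ∪ U={A} → {A,G} (+1)
site 1, node LUY: LU={A,G} ∪ Y={C} → {A,C,G} (+1)
site 1, node JLUY: J={G} ∩ LUY={A,C,G} → {G} (+0)
site 1, node JLUWY: JLUY={G} ∩ W={G} → {G} (+0)
site 2, node LU: L={C} ∪ U={T} → {C,T} (+1)
site 2, node LUY: LU={C,T} ∩ Y={C} → {C} (+0)
site 2, node JLUY: J={A} ∪ LUY={C} → {A,C} (+1)
site 2, node JLUWY: JLUY={A,C} ∩ W={A} → {A} (+0)
per-site changes: [3, 2, 2]; total = 7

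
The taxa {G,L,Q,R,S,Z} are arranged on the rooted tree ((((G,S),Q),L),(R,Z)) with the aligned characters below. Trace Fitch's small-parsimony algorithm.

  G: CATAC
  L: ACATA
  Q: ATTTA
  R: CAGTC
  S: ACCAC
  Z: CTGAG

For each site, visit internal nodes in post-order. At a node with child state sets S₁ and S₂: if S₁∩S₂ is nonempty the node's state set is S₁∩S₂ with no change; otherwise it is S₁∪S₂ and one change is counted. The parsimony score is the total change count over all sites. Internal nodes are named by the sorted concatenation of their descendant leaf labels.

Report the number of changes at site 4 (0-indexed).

3

GS@0: {C} ∪ {A} = {A,C} (union, +1)
GQS@0: {A,C} ∩ {A} = {A} (intersection, +0)
GLQS@0: {A} ∩ {A} = {A} (intersection, +0)
RZ@0: {C} ∩ {C} = {C} (intersection, +0)
GLQRSZ@0: {A} ∪ {C} = {A,C} (union, +1)
GS@1: {A} ∪ {C} = {A,C} (union, +1)
GQS@1: {A,C} ∪ {T} = {A,C,T} (union, +1)
GLQS@1: {A,C,T} ∩ {C} = {C} (intersection, +0)
RZ@1: {A} ∪ {T} = {A,T} (union, +1)
GLQRSZ@1: {C} ∪ {A,T} = {A,C,T} (union, +1)
GS@2: {T} ∪ {C} = {C,T} (union, +1)
GQS@2: {C,T} ∩ {T} = {T} (intersection, +0)
GLQS@2: {T} ∪ {A} = {A,T} (union, +1)
RZ@2: {G} ∩ {G} = {G} (intersection, +0)
GLQRSZ@2: {A,T} ∪ {G} = {A,G,T} (union, +1)
GS@3: {A} ∩ {A} = {A} (intersection, +0)
GQS@3: {A} ∪ {T} = {A,T} (union, +1)
GLQS@3: {A,T} ∩ {T} = {T} (intersection, +0)
RZ@3: {T} ∪ {A} = {A,T} (union, +1)
GLQRSZ@3: {T} ∩ {A,T} = {T} (intersection, +0)
GS@4: {C} ∩ {C} = {C} (intersection, +0)
GQS@4: {C} ∪ {A} = {A,C} (union, +1)
GLQS@4: {A,C} ∩ {A} = {A} (intersection, +0)
RZ@4: {C} ∪ {G} = {C,G} (union, +1)
GLQRSZ@4: {A} ∪ {C,G} = {A,C,G} (union, +1)
per-site changes: [2, 4, 3, 2, 3]; total = 14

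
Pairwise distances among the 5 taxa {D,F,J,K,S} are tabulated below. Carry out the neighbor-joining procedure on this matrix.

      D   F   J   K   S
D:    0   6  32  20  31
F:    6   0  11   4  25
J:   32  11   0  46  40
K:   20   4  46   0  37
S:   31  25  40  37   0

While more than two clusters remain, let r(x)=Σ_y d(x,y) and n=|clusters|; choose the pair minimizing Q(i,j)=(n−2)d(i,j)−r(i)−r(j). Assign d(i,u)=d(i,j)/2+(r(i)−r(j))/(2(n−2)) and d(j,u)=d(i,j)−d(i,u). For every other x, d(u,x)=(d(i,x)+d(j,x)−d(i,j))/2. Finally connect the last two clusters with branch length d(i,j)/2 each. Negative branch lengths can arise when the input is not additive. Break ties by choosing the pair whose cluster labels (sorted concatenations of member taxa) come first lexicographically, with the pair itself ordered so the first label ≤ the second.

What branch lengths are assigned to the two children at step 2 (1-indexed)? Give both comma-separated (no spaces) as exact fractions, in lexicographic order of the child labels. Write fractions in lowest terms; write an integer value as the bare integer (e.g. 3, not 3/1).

7,13

iteration 1: select F,J (d=11, Q=-142); attach at lengths (-25/3, 58/3); label the merged cluster FJ
  updated: d(D,FJ)=27/2, d(FJ,K)=39/2, d(FJ,S)=27
iteration 2: select D,K (d=20, Q=-101); attach at lengths (7, 13); label the merged cluster DK
  updated: d(DK,FJ)=13/2, d(DK,S)=24
iteration 3: select DK,FJ (d=13/2, Q=-115/2); attach at lengths (7/4, 19/4); label the merged cluster DFJK
  updated: d(DFJK,S)=89/4
iteration 4: select DFJK,S (d=89/4); attach at lengths (89/8, 89/8); label the merged cluster DFJKS
final tree: (((D:7,K:13):7/4,(F:-25/3,J:58/3):19/4):89/8,S:89/8)
total length: 239/4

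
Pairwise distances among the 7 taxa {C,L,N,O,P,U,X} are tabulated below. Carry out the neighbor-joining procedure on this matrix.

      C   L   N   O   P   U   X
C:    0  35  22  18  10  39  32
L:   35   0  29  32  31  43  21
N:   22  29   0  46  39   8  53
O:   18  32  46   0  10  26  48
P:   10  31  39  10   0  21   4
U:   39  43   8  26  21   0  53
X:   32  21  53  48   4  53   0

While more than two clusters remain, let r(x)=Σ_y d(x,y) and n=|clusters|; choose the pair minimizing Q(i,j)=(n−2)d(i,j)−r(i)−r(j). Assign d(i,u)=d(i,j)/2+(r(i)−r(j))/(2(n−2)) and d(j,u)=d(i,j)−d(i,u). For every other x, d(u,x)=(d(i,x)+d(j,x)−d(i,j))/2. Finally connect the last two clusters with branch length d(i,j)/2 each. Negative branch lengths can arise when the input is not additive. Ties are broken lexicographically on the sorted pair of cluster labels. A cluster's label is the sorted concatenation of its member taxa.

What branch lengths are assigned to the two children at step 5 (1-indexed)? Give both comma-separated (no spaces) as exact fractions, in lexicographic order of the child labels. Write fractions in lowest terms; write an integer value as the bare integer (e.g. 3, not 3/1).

step 1: merge (N,U) at d=8, Q=-347; branch lengths N→47/10, U→33/10; new cluster NU
  updated: d(C,NU)=53/2, d(L,NU)=32, d(NU,O)=32, d(NU,P)=26, d(NU,X)=49
step 2: merge (L,X) at d=21, Q=-221; branch lengths L→81/8, X→87/8; new cluster LX
  updated: d(C,LX)=23, d(LX,NU)=30, d(LX,O)=59/2, d(LX,P)=7
step 3: merge (LX,P) at d=7, Q=-243/2; branch lengths LX→115/12, P→-31/12; new cluster LPX
  updated: d(C,LPX)=13, d(LPX,NU)=49/2, d(LPX,O)=65/4
step 4: merge (C,O) at d=18, Q=-351/4; branch lengths C→109/16, O→179/16; new cluster CO
  updated: d(CO,LPX)=45/8, d(CO,NU)=81/4
step 5: merge (CO,LPX) at d=45/8, Q=-403/8; branch lengths CO→11/16, LPX→79/16; new cluster CLOPX
  updated: d(CLOPX,NU)=313/16
step 6: merge (CLOPX,NU) at d=313/16; branch lengths CLOPX→313/32, NU→313/32; new cluster CLNOPUX
final tree: (((C:109/16,O:179/16):11/16,((L:81/8,X:87/8):115/12,P:-31/12):79/16):313/32,(N:47/10,U:33/10):313/32)
total length: 1267/16

11/16,79/16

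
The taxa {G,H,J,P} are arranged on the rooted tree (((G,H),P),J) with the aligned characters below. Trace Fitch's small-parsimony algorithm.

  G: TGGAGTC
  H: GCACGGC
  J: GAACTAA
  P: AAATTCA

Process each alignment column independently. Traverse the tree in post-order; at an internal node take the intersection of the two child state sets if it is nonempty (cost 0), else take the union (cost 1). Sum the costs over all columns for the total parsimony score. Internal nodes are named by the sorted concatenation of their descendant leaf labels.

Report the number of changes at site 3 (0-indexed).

[col 0] GH: children G:{T}, H:{G} ∪→ {G,T}; cost 1
[col 0] GHP: children GH:{G,T}, P:{A} ∪→ {A,G,T}; cost 1
[col 0] GHJP: children GHP:{A,G,T}, J:{G} ∩→ {G}; cost 0
[col 1] GH: children G:{G}, H:{C} ∪→ {C,G}; cost 1
[col 1] GHP: children GH:{C,G}, P:{A} ∪→ {A,C,G}; cost 1
[col 1] GHJP: children GHP:{A,C,G}, J:{A} ∩→ {A}; cost 0
[col 2] GH: children G:{G}, H:{A} ∪→ {A,G}; cost 1
[col 2] GHP: children GH:{A,G}, P:{A} ∩→ {A}; cost 0
[col 2] GHJP: children GHP:{A}, J:{A} ∩→ {A}; cost 0
[col 3] GH: children G:{A}, H:{C} ∪→ {A,C}; cost 1
[col 3] GHP: children GH:{A,C}, P:{T} ∪→ {A,C,T}; cost 1
[col 3] GHJP: children GHP:{A,C,T}, J:{C} ∩→ {C}; cost 0
[col 4] GH: children G:{G}, H:{G} ∩→ {G}; cost 0
[col 4] GHP: children GH:{G}, P:{T} ∪→ {G,T}; cost 1
[col 4] GHJP: children GHP:{G,T}, J:{T} ∩→ {T}; cost 0
[col 5] GH: children G:{T}, H:{G} ∪→ {G,T}; cost 1
[col 5] GHP: children GH:{G,T}, P:{C} ∪→ {C,G,T}; cost 1
[col 5] GHJP: children GHP:{C,G,T}, J:{A} ∪→ {A,C,G,T}; cost 1
[col 6] GH: children G:{C}, H:{C} ∩→ {C}; cost 0
[col 6] GHP: children GH:{C}, P:{A} ∪→ {A,C}; cost 1
[col 6] GHJP: children GHP:{A,C}, J:{A} ∩→ {A}; cost 0
per-site changes: [2, 2, 1, 2, 1, 3, 1]; total = 12

2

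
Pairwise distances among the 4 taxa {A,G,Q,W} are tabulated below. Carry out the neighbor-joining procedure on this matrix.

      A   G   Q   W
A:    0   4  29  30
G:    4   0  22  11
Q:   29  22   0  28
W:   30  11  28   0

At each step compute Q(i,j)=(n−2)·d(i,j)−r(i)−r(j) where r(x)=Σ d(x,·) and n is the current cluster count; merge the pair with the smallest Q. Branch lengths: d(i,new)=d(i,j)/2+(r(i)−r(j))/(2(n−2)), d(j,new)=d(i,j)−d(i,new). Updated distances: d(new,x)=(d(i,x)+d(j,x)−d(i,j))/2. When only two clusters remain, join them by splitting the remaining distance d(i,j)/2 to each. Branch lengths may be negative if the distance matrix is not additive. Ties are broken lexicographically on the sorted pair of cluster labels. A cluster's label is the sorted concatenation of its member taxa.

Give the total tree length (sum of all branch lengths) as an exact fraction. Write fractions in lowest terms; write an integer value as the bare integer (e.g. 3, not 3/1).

39

iteration 1: select A,G (d=4, Q=-92); attach at lengths (17/2, -9/2); label the merged cluster AG
  updated: d(AG,Q)=47/2, d(AG,W)=37/2
iteration 2: select AG,Q (d=47/2, Q=-70); attach at lengths (7, 33/2); label the merged cluster AGQ
  updated: d(AGQ,W)=23/2
iteration 3: select AGQ,W (d=23/2); attach at lengths (23/4, 23/4); label the merged cluster AGQW
final tree: (((A:17/2,G:-9/2):7,Q:33/2):23/4,W:23/4)
total length: 39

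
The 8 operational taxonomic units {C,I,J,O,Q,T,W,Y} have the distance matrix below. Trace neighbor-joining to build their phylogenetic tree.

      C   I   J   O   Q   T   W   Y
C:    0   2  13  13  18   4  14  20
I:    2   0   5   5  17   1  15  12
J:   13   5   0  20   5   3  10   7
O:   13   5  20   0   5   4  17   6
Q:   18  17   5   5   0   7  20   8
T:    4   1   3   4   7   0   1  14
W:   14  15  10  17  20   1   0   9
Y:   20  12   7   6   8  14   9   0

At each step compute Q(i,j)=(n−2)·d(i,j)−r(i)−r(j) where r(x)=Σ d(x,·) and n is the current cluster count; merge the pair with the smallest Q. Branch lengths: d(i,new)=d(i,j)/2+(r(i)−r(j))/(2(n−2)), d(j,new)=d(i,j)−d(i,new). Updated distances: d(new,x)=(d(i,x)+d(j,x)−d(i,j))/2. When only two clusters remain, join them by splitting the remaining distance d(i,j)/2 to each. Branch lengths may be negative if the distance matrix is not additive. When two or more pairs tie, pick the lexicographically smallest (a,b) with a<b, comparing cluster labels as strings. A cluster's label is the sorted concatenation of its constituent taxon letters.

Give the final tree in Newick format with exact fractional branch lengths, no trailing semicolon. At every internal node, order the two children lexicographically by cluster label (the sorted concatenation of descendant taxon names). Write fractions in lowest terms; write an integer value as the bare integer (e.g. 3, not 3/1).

step 1: merge (C,I) at d=2, Q=-129; branch lengths C→13/4, I→-5/4; new cluster CI
  updated: d(CI,J)=8, d(CI,O)=8, d(CI,Q)=33/2, d(CI,T)=3/2, d(CI,W)=27/2, d(CI,Y)=15
step 2: merge (O,Q) at d=5, Q=-193/2; branch lengths O→47/20, Q→53/20; new cluster OQ
  updated: d(CI,OQ)=39/4, d(J,OQ)=10, d(OQ,T)=3, d(OQ,W)=16, d(OQ,Y)=9/2
step 3: merge (OQ,Y) at d=9/2, Q=-299/4; branch lengths OQ→47/32, Y→97/32; new cluster OQY
  updated: d(CI,OQY)=81/8, d(J,OQY)=25/4, d(OQY,T)=25/4, d(OQY,W)=41/4
step 4: merge (T,W) at d=1, Q=-87/2; branch lengths T→-10/3, W→13/3; new cluster TW
  updated: d(CI,TW)=7, d(J,TW)=6, d(OQY,TW)=31/4
step 5: merge (CI,TW) at d=7, Q=-255/8; branch lengths CI→147/32, TW→77/32; new cluster CITW
  updated: d(CITW,J)=7/2, d(CITW,OQY)=87/16
step 6: merge (CITW,J) at d=7/2, Q=-243/16; branch lengths CITW→43/32, J→69/32; new cluster CIJTW
  updated: d(CIJTW,OQY)=131/32
step 7: merge (CIJTW,OQY) at d=131/32; branch lengths CIJTW→131/64, OQY→131/64; new cluster CIJOQTWY
final tree: ((((C:13/4,I:-5/4):147/32,(T:-10/3,W:13/3):77/32):43/32,J:69/32):131/64,((O:47/20,Q:53/20):47/32,Y:97/32):131/64)
total length: 867/32

((((C:13/4,I:-5/4):147/32,(T:-10/3,W:13/3):77/32):43/32,J:69/32):131/64,((O:47/20,Q:53/20):47/32,Y:97/32):131/64)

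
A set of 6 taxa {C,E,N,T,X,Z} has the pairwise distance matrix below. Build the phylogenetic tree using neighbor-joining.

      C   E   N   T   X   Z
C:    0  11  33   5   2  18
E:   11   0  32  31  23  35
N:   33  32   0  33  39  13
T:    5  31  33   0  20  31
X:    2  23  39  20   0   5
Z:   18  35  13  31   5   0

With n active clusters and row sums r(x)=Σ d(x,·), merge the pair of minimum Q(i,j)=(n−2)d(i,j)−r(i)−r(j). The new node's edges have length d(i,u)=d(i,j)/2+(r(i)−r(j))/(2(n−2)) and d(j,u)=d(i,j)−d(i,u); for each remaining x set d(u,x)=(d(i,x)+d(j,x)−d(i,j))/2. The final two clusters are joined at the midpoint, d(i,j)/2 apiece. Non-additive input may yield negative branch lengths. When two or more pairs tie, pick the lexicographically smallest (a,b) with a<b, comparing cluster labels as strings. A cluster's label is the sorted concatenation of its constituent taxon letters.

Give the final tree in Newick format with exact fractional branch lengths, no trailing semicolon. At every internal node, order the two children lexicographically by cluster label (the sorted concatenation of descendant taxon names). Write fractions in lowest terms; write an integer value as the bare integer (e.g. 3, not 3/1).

step 1: merge (N,Z) at d=13, Q=-200; branch lengths N→25/2, Z→1/2; new cluster NZ
  updated: d(C,NZ)=19, d(E,NZ)=27, d(NZ,T)=51/2, d(NZ,X)=31/2
step 2: merge (C,T) at d=5, Q=-207/2; branch lengths C→-59/12, T→119/12; new cluster CT
  updated: d(CT,E)=37/2, d(CT,NZ)=79/4, d(CT,X)=17/2
step 3: merge (CT,E) at d=37/2, Q=-313/4; branch lengths CT→61/16, E→235/16; new cluster CET
  updated: d(CET,NZ)=113/8, d(CET,X)=13/2
step 4: merge (CET,NZ) at d=113/8, Q=-289/8; branch lengths CET→41/16, NZ→185/16; new cluster CENTZ
  updated: d(CENTZ,X)=63/16
step 5: merge (CENTZ,X) at d=63/16; branch lengths CENTZ→63/32, X→63/32; new cluster CENTXZ
final tree: ((((C:-59/12,T:119/12):61/16,E:235/16):41/16,(N:25/2,Z:1/2):185/16):63/32,X:63/32)
total length: 873/16

((((C:-59/12,T:119/12):61/16,E:235/16):41/16,(N:25/2,Z:1/2):185/16):63/32,X:63/32)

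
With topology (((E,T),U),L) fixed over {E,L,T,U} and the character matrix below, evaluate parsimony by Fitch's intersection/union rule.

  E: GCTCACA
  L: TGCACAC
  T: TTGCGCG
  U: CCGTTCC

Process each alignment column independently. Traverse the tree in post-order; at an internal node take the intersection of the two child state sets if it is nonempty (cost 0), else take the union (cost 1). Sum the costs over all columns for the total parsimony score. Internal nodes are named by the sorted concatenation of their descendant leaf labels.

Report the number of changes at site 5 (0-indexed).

1

ET@0: {G} ∪ {T} = {G,T} (union, +1)
ETU@0: {G,T} ∪ {C} = {C,G,T} (union, +1)
ELTU@0: {C,G,T} ∩ {T} = {T} (intersection, +0)
ET@1: {C} ∪ {T} = {C,T} (union, +1)
ETU@1: {C,T} ∩ {C} = {C} (intersection, +0)
ELTU@1: {C} ∪ {G} = {C,G} (union, +1)
ET@2: {T} ∪ {G} = {G,T} (union, +1)
ETU@2: {G,T} ∩ {G} = {G} (intersection, +0)
ELTU@2: {G} ∪ {C} = {C,G} (union, +1)
ET@3: {C} ∩ {C} = {C} (intersection, +0)
ETU@3: {C} ∪ {T} = {C,T} (union, +1)
ELTU@3: {C,T} ∪ {A} = {A,C,T} (union, +1)
ET@4: {A} ∪ {G} = {A,G} (union, +1)
ETU@4: {A,G} ∪ {T} = {A,G,T} (union, +1)
ELTU@4: {A,G,T} ∪ {C} = {A,C,G,T} (union, +1)
ET@5: {C} ∩ {C} = {C} (intersection, +0)
ETU@5: {C} ∩ {C} = {C} (intersection, +0)
ELTU@5: {C} ∪ {A} = {A,C} (union, +1)
ET@6: {A} ∪ {G} = {A,G} (union, +1)
ETU@6: {A,G} ∪ {C} = {A,C,G} (union, +1)
ELTU@6: {A,C,G} ∩ {C} = {C} (intersection, +0)
per-site changes: [2, 2, 2, 2, 3, 1, 2]; total = 14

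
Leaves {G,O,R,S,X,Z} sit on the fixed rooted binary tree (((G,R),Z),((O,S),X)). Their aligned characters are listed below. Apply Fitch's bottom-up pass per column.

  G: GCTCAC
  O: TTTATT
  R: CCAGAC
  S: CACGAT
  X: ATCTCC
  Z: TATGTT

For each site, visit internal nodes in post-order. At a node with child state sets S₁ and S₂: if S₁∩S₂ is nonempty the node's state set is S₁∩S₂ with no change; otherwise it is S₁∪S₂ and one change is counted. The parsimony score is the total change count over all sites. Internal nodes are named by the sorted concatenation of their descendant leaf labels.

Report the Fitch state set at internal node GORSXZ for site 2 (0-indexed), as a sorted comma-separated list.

C,T

GR@0: {G} ∪ {C} = {C,G} (union, +1)
GRZ@0: {C,G} ∪ {T} = {C,G,T} (union, +1)
OS@0: {T} ∪ {C} = {C,T} (union, +1)
OSX@0: {C,T} ∪ {A} = {A,C,T} (union, +1)
GORSXZ@0: {C,G,T} ∩ {A,C,T} = {C,T} (intersection, +0)
GR@1: {C} ∩ {C} = {C} (intersection, +0)
GRZ@1: {C} ∪ {A} = {A,C} (union, +1)
OS@1: {T} ∪ {A} = {A,T} (union, +1)
OSX@1: {A,T} ∩ {T} = {T} (intersection, +0)
GORSXZ@1: {A,C} ∪ {T} = {A,C,T} (union, +1)
GR@2: {T} ∪ {A} = {A,T} (union, +1)
GRZ@2: {A,T} ∩ {T} = {T} (intersection, +0)
OS@2: {T} ∪ {C} = {C,T} (union, +1)
OSX@2: {C,T} ∩ {C} = {C} (intersection, +0)
GORSXZ@2: {T} ∪ {C} = {C,T} (union, +1)
GR@3: {C} ∪ {G} = {C,G} (union, +1)
GRZ@3: {C,G} ∩ {G} = {G} (intersection, +0)
OS@3: {A} ∪ {G} = {A,G} (union, +1)
OSX@3: {A,G} ∪ {T} = {A,G,T} (union, +1)
GORSXZ@3: {G} ∩ {A,G,T} = {G} (intersection, +0)
GR@4: {A} ∩ {A} = {A} (intersection, +0)
GRZ@4: {A} ∪ {T} = {A,T} (union, +1)
OS@4: {T} ∪ {A} = {A,T} (union, +1)
OSX@4: {A,T} ∪ {C} = {A,C,T} (union, +1)
GORSXZ@4: {A,T} ∩ {A,C,T} = {A,T} (intersection, +0)
GR@5: {C} ∩ {C} = {C} (intersection, +0)
GRZ@5: {C} ∪ {T} = {C,T} (union, +1)
OS@5: {T} ∩ {T} = {T} (intersection, +0)
OSX@5: {T} ∪ {C} = {C,T} (union, +1)
GORSXZ@5: {C,T} ∩ {C,T} = {C,T} (intersection, +0)
per-site changes: [4, 3, 3, 3, 3, 2]; total = 18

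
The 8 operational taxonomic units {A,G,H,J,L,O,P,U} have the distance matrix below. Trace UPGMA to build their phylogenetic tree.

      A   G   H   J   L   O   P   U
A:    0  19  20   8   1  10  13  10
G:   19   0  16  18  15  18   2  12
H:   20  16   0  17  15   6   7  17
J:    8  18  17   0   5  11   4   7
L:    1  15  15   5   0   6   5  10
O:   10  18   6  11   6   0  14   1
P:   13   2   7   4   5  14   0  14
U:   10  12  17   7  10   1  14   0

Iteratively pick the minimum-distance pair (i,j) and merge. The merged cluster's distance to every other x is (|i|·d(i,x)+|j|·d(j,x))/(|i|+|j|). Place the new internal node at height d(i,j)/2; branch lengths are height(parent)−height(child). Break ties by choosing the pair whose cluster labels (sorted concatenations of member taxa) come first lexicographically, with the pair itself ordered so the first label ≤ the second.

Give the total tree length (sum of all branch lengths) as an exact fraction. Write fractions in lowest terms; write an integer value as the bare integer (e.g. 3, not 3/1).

293/10

iteration 1: select A,L (d=1); attach at lengths (1/2, 1/2); label the merged cluster AL
  updated: d(AL,G)=17, d(AL,H)=35/2, d(AL,J)=13/2, d(AL,O)=8, d(AL,P)=9, d(AL,U)=10
iteration 2: select O,U (d=1); attach at lengths (1/2, 1/2); label the merged cluster OU
  updated: d(AL,OU)=9, d(G,OU)=15, d(H,OU)=23/2, d(J,OU)=9, d(OU,P)=14
iteration 3: select G,P (d=2); attach at lengths (1, 1); label the merged cluster GP
  updated: d(AL,GP)=13, d(GP,H)=23/2, d(GP,J)=11, d(GP,OU)=29/2
iteration 4: select AL,J (d=13/2); attach at lengths (11/4, 13/4); label the merged cluster AJL
  updated: d(AJL,GP)=37/3, d(AJL,H)=52/3, d(AJL,OU)=9
iteration 5: select AJL,OU (d=9); attach at lengths (5/4, 4); label the merged cluster AJLOU
  updated: d(AJLOU,GP)=66/5, d(AJLOU,H)=15
iteration 6: select GP,H (d=23/2); attach at lengths (19/4, 23/4); label the merged cluster GHP
  updated: d(AJLOU,GHP)=69/5
iteration 7: select AJLOU,GHP (d=69/5); attach at lengths (12/5, 23/20); label the merged cluster AGHJLOPU
final tree: ((((A:1/2,L:1/2):11/4,J:13/4):5/4,(O:1/2,U:1/2):4):12/5,((G:1,P:1):19/4,H:23/4):23/20)
total length: 293/10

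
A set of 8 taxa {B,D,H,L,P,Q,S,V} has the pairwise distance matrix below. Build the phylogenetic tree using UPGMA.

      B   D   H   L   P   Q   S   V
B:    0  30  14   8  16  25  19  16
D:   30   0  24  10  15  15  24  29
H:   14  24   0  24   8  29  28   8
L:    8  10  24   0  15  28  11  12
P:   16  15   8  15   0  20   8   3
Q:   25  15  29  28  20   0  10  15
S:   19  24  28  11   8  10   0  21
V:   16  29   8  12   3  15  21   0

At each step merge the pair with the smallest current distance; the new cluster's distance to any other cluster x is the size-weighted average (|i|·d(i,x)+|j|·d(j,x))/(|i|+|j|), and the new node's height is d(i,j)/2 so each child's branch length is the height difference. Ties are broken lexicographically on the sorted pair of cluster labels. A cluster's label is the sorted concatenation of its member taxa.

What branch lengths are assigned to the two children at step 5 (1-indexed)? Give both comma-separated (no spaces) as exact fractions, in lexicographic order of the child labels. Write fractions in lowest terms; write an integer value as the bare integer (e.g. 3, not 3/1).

1. join P+V (d=3) ⇒ PV; edges |P|=3/2, |V|=3/2
  updated: d(B,PV)=16, d(D,PV)=22, d(H,PV)=8, d(L,PV)=27/2, d(PV,Q)=35/2, d(PV,S)=29/2
2. join B+L (d=8) ⇒ BL; edges |B|=4, |L|=4
  updated: d(BL,D)=20, d(BL,H)=19, d(BL,PV)=59/4, d(BL,Q)=53/2, d(BL,S)=15
3. join H+PV (d=8) ⇒ HPV; edges |H|=4, |PV|=5/2
  updated: d(BL,HPV)=97/6, d(D,HPV)=68/3, d(HPV,Q)=64/3, d(HPV,S)=19
4. join Q+S (d=10) ⇒ QS; edges |Q|=5, |S|=5
  updated: d(BL,QS)=83/4, d(D,QS)=39/2, d(HPV,QS)=121/6
5. join BL+HPV (d=97/6) ⇒ BHLPV; edges |BL|=49/12, |HPV|=49/12
  updated: d(BHLPV,D)=108/5, d(BHLPV,QS)=102/5
6. join D+QS (d=39/2) ⇒ DQS; edges |D|=39/4, |QS|=19/4
  updated: d(BHLPV,DQS)=104/5
7. join BHLPV+DQS (d=104/5) ⇒ BDHLPQSV; edges |BHLPV|=139/60, |DQS|=13/20
final tree: (((B:4,L:4):49/12,(H:4,(P:3/2,V:3/2):5/2):49/12):139/60,(D:39/4,(Q:5,S:5):19/4):13/20)
total length: 797/15

49/12,49/12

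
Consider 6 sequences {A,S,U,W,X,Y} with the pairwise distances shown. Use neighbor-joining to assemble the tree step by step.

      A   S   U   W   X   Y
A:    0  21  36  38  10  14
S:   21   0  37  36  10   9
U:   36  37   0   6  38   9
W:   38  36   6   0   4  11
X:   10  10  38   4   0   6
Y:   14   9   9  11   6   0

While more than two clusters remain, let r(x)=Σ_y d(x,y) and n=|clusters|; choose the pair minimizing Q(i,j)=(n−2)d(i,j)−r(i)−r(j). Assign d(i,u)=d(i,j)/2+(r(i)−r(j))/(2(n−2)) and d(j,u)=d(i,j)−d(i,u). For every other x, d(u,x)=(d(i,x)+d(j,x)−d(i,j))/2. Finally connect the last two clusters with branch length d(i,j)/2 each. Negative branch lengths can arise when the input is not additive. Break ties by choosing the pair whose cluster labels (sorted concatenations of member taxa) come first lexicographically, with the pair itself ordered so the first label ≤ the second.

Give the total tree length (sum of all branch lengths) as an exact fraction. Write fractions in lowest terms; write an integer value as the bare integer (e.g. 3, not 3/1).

iteration 1: select U,W (d=6, Q=-197); attach at lengths (55/8, -7/8); label the merged cluster UW
  updated: d(A,UW)=34, d(S,UW)=67/2, d(UW,X)=18, d(UW,Y)=7
iteration 2: select UW,Y (d=7, Q=-215/2); attach at lengths (155/12, -71/12); label the merged cluster UWY
  updated: d(A,UWY)=41/2, d(S,UWY)=71/4, d(UWY,X)=17/2
iteration 3: select A,X (d=10, Q=-60); attach at lengths (43/4, -3/4); label the merged cluster AX
  updated: d(AX,S)=21/2, d(AX,UWY)=19/2
iteration 4: select AX,S (d=21/2, Q=-151/4); attach at lengths (9/8, 75/8); label the merged cluster ASX
  updated: d(ASX,UWY)=67/8
iteration 5: select ASX,UWY (d=67/8); attach at lengths (67/16, 67/16); label the merged cluster ASUWXY
final tree: (((A:43/4,X:-3/4):9/8,S:75/8):67/16,((U:55/8,W:-7/8):155/12,Y:-71/12):67/16)
total length: 335/8

335/8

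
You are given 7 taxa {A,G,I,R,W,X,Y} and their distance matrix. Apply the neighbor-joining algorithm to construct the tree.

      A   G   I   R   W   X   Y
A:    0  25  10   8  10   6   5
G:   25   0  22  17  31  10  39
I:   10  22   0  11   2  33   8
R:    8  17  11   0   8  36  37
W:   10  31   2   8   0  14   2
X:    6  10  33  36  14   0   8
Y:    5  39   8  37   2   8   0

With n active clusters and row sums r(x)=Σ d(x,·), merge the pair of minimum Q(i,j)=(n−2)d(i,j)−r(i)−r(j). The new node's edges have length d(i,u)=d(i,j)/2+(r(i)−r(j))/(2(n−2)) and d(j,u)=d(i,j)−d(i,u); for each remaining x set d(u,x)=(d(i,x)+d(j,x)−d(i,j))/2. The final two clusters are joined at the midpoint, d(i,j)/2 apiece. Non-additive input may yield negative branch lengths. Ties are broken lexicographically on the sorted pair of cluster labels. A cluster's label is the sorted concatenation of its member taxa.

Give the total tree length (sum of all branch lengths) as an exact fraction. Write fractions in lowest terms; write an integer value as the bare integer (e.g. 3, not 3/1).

iteration 1: select G,X (d=10, Q=-201); attach at lengths (87/10, 13/10); label the merged cluster GX
  updated: d(A,GX)=21/2, d(GX,I)=45/2, d(GX,R)=43/2, d(GX,W)=35/2, d(GX,Y)=37/2
iteration 2: select W,Y (d=2, Q=-102); attach at lengths (-23/8, 39/8); label the merged cluster WY
  updated: d(A,WY)=13/2, d(GX,WY)=17, d(I,WY)=4, d(R,WY)=43/2
iteration 3: select I,WY (d=4, Q=-169/2); attach at lengths (7/4, 9/4); label the merged cluster IWY
  updated: d(A,IWY)=25/4, d(GX,IWY)=71/4, d(IWY,R)=57/4
iteration 4: select A,GX (d=21/2, Q=-107/2); attach at lengths (-1, 23/2); label the merged cluster AGX
  updated: d(AGX,IWY)=27/4, d(AGX,R)=19/2
iteration 5: select AGX,IWY (d=27/4, Q=-61/2); attach at lengths (1, 23/4); label the merged cluster AGIWXY
  updated: d(AGIWXY,R)=17/2
iteration 6: select AGIWXY,R (d=17/2); attach at lengths (17/4, 17/4); label the merged cluster AGIRWXY
final tree: (((A:-1,(G:87/10,X:13/10):23/2):1,(I:7/4,(W:-23/8,Y:39/8):9/4):23/4):17/4,R:17/4)
total length: 167/4

167/4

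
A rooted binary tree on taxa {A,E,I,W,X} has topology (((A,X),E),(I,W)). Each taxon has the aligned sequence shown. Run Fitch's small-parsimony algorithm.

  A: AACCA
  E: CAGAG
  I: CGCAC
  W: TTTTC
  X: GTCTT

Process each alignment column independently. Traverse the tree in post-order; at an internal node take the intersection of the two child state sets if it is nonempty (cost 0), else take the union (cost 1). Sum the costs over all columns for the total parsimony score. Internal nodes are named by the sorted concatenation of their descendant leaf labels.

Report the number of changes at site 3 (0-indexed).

3

site 0, node AX: A={A} ∪ X={G} → {A,G} (+1)
site 0, node AEX: AX={A,G} ∪ E={C} → {A,C,G} (+1)
site 0, node IW: I={C} ∪ W={T} → {C,T} (+1)
site 0, node AEIWX: AEX={A,C,G} ∩ IW={C,T} → {C} (+0)
site 1, node AX: A={A} ∪ X={T} → {A,T} (+1)
site 1, node AEX: AX={A,T} ∩ E={A} → {A} (+0)
site 1, node IW: I={G} ∪ W={T} → {G,T} (+1)
site 1, node AEIWX: AEX={A} ∪ IW={G,T} → {A,G,T} (+1)
site 2, node AX: A={C} ∩ X={C} → {C} (+0)
site 2, node AEX: AX={C} ∪ E={G} → {C,G} (+1)
site 2, node IW: I={C} ∪ W={T} → {C,T} (+1)
site 2, node AEIWX: AEX={C,G} ∩ IW={C,T} → {C} (+0)
site 3, node AX: A={C} ∪ X={T} → {C,T} (+1)
site 3, node AEX: AX={C,T} ∪ E={A} → {A,C,T} (+1)
site 3, node IW: I={A} ∪ W={T} → {A,T} (+1)
site 3, node AEIWX: AEX={A,C,T} ∩ IW={A,T} → {A,T} (+0)
site 4, node AX: A={A} ∪ X={T} → {A,T} (+1)
site 4, node AEX: AX={A,T} ∪ E={G} → {A,G,T} (+1)
site 4, node IW: I={C} ∩ W={C} → {C} (+0)
site 4, node AEIWX: AEX={A,G,T} ∪ IW={C} → {A,C,G,T} (+1)
per-site changes: [3, 3, 2, 3, 3]; total = 14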